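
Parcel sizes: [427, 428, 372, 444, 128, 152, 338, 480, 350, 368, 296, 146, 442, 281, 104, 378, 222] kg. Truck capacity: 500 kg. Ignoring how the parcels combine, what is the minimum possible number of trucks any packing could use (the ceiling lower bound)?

11 trucks

Total size = 427 + 428 + 372 + 444 + 128 + 152 + 338 + 480 + 350 + 368 + 296 + 146 + 442 + 281 + 104 + 378 + 222 = 5356 kg.
⌈5356 / 500⌉ = 11.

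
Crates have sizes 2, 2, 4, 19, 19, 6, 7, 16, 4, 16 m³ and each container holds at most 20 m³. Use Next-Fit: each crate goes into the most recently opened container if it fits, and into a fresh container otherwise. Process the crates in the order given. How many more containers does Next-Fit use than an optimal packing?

1

Next-Fit: [2,2,4] [19] [19] [6,7] [16,4] [16] → 6 containers.
Total size 95 m³; any packing needs at least ⌈95/20⌉ = 5 containers.
An optimal packing achieves that bound: [19] [19] [16,4] [16,4] [7,6,2,2] → 5 containers.
Excess: 6 − 5 = 1.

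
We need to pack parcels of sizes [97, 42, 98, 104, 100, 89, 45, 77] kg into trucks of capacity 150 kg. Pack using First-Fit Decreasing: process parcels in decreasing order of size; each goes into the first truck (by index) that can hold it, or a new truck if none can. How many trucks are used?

Sorted descending: 104, 100, 98, 97, 89, 77, 45, 42.
truck 1: place 104 kg, 46 kg left
truck 2: place 100 kg, 50 kg left
truck 3: place 98 kg, 52 kg left
truck 4: place 97 kg, 53 kg left
truck 5: place 89 kg, 61 kg left
truck 6: place 77 kg, 73 kg left
truck 1: place 45 kg, 1 kg left
truck 2: place 42 kg, 8 kg left

6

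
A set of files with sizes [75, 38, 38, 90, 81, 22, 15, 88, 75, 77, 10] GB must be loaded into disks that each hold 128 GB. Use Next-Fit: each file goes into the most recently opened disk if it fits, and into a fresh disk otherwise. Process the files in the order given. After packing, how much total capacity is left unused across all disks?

159

disk 1: place 75 GB, 53 GB left
disk 1: place 38 GB, 15 GB left
disk 2: place 38 GB, 90 GB left
disk 2: place 90 GB, 0 GB left
disk 3: place 81 GB, 47 GB left
disk 3: place 22 GB, 25 GB left
disk 3: place 15 GB, 10 GB left
disk 4: place 88 GB, 40 GB left
disk 5: place 75 GB, 53 GB left
disk 6: place 77 GB, 51 GB left
disk 6: place 10 GB, 41 GB left
6 disks × 128 GB = 768 GB; used 609 GB; unused 159 GB.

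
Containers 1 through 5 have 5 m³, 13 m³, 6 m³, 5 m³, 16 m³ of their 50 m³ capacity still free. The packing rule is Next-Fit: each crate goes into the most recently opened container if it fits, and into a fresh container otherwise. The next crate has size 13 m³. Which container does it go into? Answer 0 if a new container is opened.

Next-Fit only looks at container 5, which has 16 m³ free.
13 m³ fits there.

5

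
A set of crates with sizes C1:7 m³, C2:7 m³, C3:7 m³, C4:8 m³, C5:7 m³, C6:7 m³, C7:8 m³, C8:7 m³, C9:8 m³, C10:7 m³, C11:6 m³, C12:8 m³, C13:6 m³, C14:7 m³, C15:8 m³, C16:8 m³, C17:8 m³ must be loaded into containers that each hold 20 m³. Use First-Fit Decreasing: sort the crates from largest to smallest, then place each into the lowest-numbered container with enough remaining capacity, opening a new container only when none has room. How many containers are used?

8 containers

Sorted descending: 8, 8, 8, 8, 8, 8, 8, 7, 7, 7, 7, 7, 7, 7, 7, 6, 6.
8 m³ → container 1 (remaining 12 m³)
8 m³ → container 1 (remaining 4 m³)
8 m³ → container 2 (remaining 12 m³)
8 m³ → container 2 (remaining 4 m³)
8 m³ → container 3 (remaining 12 m³)
8 m³ → container 3 (remaining 4 m³)
8 m³ → container 4 (remaining 12 m³)
7 m³ → container 4 (remaining 5 m³)
7 m³ → container 5 (remaining 13 m³)
7 m³ → container 5 (remaining 6 m³)
7 m³ → container 6 (remaining 13 m³)
7 m³ → container 6 (remaining 6 m³)
7 m³ → container 7 (remaining 13 m³)
7 m³ → container 7 (remaining 6 m³)
7 m³ → container 8 (remaining 13 m³)
6 m³ → container 5 (remaining 0 m³)
6 m³ → container 6 (remaining 0 m³)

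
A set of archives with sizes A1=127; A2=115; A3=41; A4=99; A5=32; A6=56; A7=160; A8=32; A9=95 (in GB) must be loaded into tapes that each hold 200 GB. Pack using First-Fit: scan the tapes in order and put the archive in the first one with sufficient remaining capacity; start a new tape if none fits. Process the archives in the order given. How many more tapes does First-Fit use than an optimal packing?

1

First-Fit: [127,41,32] [115,56] [99,32] [160] [95] → 5 tapes.
Total size 757 GB; any packing needs at least ⌈757/200⌉ = 4 tapes.
An optimal packing achieves that bound: [160,32] [127,56] [115,41,32] [99,95] → 4 tapes.
Excess: 5 − 4 = 1.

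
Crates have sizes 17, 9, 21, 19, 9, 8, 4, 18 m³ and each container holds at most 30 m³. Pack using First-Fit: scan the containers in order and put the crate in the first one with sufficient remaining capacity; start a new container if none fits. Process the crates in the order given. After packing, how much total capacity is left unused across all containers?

15

Put 17 m³ in container 1; 13 m³ remain.
Put 9 m³ in container 1; 4 m³ remain.
Put 21 m³ in container 2; 9 m³ remain.
Put 19 m³ in container 3; 11 m³ remain.
Put 9 m³ in container 2; 0 m³ remain.
Put 8 m³ in container 3; 3 m³ remain.
Put 4 m³ in container 1; 0 m³ remain.
Put 18 m³ in container 4; 12 m³ remain.
4 containers × 30 m³ = 120 m³; used 105 m³; unused 15 m³.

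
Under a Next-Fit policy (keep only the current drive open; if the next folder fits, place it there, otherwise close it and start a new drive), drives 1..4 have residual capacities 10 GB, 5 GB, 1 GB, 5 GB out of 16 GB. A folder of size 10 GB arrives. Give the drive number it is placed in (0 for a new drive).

Next-Fit only looks at drive 4, which has 5 GB free.
10 GB does not fit, so a new drive is opened.

0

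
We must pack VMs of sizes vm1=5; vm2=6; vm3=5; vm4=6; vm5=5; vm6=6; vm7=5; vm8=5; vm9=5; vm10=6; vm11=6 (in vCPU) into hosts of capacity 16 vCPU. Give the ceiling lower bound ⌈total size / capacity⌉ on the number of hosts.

4 hosts

Total size = 5 + 6 + 5 + 6 + 5 + 6 + 5 + 5 + 5 + 6 + 6 = 60 vCPU.
⌈60 / 16⌉ = 4.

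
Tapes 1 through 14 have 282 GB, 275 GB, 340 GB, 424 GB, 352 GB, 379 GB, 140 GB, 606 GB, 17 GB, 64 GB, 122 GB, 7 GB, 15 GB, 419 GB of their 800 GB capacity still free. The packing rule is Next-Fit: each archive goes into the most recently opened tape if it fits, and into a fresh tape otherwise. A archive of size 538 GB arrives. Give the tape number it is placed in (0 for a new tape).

0

Next-Fit only looks at tape 14, which has 419 GB free.
538 GB does not fit, so a new tape is opened.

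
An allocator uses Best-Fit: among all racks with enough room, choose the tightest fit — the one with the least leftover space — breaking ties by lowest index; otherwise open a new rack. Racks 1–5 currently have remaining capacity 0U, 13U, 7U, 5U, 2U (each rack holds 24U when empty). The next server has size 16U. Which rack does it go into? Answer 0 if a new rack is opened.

0

No rack has ≥ 16U free, so a new rack is opened.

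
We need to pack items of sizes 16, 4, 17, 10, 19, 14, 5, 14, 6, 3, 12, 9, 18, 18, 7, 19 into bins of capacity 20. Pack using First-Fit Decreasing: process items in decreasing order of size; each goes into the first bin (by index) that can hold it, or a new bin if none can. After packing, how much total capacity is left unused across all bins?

Sorted descending: 19, 19, 18, 18, 17, 16, 14, 14, 12, 10, 9, 7, 6, 5, 4, 3.
Put 19 in bin 1; 1 remain.
Put 19 in bin 2; 1 remain.
Put 18 in bin 3; 2 remain.
Put 18 in bin 4; 2 remain.
Put 17 in bin 5; 3 remain.
Put 16 in bin 6; 4 remain.
Put 14 in bin 7; 6 remain.
Put 14 in bin 8; 6 remain.
Put 12 in bin 9; 8 remain.
Put 10 in bin 10; 10 remain.
Put 9 in bin 10; 1 remain.
Put 7 in bin 9; 1 remain.
Put 6 in bin 7; 0 remain.
Put 5 in bin 8; 1 remain.
Put 4 in bin 6; 0 remain.
Put 3 in bin 5; 0 remain.
10 bins × 20 = 200; used 191; unused 9.

9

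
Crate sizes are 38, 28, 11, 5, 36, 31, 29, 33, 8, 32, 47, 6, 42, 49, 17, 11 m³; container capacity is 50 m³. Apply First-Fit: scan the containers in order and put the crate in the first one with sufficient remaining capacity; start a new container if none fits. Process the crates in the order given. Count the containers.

10

container 1: place 38 m³, 12 m³ left
container 2: place 28 m³, 22 m³ left
container 1: place 11 m³, 1 m³ left
container 2: place 5 m³, 17 m³ left
container 3: place 36 m³, 14 m³ left
container 4: place 31 m³, 19 m³ left
container 5: place 29 m³, 21 m³ left
container 6: place 33 m³, 17 m³ left
container 2: place 8 m³, 9 m³ left
container 7: place 32 m³, 18 m³ left
container 8: place 47 m³, 3 m³ left
container 2: place 6 m³, 3 m³ left
container 9: place 42 m³, 8 m³ left
container 10: place 49 m³, 1 m³ left
container 4: place 17 m³, 2 m³ left
container 3: place 11 m³, 3 m³ left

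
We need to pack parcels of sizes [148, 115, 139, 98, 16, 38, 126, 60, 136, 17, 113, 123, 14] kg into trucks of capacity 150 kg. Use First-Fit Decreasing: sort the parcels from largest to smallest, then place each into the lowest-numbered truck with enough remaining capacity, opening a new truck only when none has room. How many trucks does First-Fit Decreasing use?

9

Sorted descending: 148, 139, 136, 126, 123, 115, 113, 98, 60, 38, 17, 16, 14.
148 kg → truck 1 (remaining 2 kg)
139 kg → truck 2 (remaining 11 kg)
136 kg → truck 3 (remaining 14 kg)
126 kg → truck 4 (remaining 24 kg)
123 kg → truck 5 (remaining 27 kg)
115 kg → truck 6 (remaining 35 kg)
113 kg → truck 7 (remaining 37 kg)
98 kg → truck 8 (remaining 52 kg)
60 kg → truck 9 (remaining 90 kg)
38 kg → truck 8 (remaining 14 kg)
17 kg → truck 4 (remaining 7 kg)
16 kg → truck 5 (remaining 11 kg)
14 kg → truck 3 (remaining 0 kg)
Final trucks: [148] [139] [136,14] [126,17] [123,16] [115] [113] [98,38] [60].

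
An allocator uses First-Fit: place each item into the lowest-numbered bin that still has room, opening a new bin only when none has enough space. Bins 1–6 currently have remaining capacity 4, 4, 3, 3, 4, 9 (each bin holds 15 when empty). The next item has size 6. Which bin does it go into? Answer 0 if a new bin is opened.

6

Bins with room: bin 6 (9).
The first with room is bin 6.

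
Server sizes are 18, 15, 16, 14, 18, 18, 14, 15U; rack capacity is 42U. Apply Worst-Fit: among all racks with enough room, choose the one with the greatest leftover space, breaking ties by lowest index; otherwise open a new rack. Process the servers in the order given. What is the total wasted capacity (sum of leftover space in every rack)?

40

Put 18U in rack 1; 24U remain.
Put 15U in rack 1; 9U remain.
Put 16U in rack 2; 26U remain.
Put 14U in rack 2; 12U remain.
Put 18U in rack 3; 24U remain.
Put 18U in rack 3; 6U remain.
Put 14U in rack 4; 28U remain.
Put 15U in rack 4; 13U remain.
4 racks × 42U = 168U; used 128U; unused 40U.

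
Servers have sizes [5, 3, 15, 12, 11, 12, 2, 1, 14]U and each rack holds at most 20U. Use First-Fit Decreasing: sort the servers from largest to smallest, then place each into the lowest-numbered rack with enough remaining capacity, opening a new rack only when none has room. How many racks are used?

5 racks

Sorted descending: 15, 14, 12, 12, 11, 5, 3, 2, 1.
Put 15U in rack 1; 5U remain.
Put 14U in rack 2; 6U remain.
Put 12U in rack 3; 8U remain.
Put 12U in rack 4; 8U remain.
Put 11U in rack 5; 9U remain.
Put 5U in rack 1; 0U remain.
Put 3U in rack 2; 3U remain.
Put 2U in rack 2; 1U remain.
Put 1U in rack 2; 0U remain.
Final racks: [15,5] [14,3,2,1] [12] [12] [11].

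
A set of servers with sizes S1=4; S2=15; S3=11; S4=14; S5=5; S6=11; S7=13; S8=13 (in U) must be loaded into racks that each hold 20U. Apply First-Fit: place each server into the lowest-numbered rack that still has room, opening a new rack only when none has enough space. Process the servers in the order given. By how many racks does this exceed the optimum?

First-Fit: [4,15] [11,5] [14] [11] [13] [13] → 6 racks.
6 servers exceed 10U (half the capacity), and no two of those can share a rack, so at least 6 racks are needed.
So 6 is already optimal.

0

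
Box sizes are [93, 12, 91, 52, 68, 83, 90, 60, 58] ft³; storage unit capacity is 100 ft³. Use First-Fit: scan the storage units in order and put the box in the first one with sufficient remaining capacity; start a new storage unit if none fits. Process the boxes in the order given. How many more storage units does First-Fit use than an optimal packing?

0

First-Fit: [93] [12,52] [91] [68] [83] [90] [60] [58] → 8 storage units.
8 boxes exceed 50 ft³ (half the capacity), and no two of those can share a storage unit, so at least 8 storage units are needed.
So 8 is already optimal.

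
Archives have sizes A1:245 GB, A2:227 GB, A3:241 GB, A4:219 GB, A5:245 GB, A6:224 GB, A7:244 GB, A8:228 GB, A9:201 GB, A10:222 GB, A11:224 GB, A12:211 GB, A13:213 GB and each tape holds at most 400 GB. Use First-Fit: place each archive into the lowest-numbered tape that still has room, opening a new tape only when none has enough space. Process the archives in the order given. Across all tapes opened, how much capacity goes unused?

Put A1 (245 GB) in tape 1; 155 GB remain.
Put A2 (227 GB) in tape 2; 173 GB remain.
Put A3 (241 GB) in tape 3; 159 GB remain.
Put A4 (219 GB) in tape 4; 181 GB remain.
Put A5 (245 GB) in tape 5; 155 GB remain.
Put A6 (224 GB) in tape 6; 176 GB remain.
Put A7 (244 GB) in tape 7; 156 GB remain.
Put A8 (228 GB) in tape 8; 172 GB remain.
Put A9 (201 GB) in tape 9; 199 GB remain.
Put A10 (222 GB) in tape 10; 178 GB remain.
Put A11 (224 GB) in tape 11; 176 GB remain.
Put A12 (211 GB) in tape 12; 189 GB remain.
Put A13 (213 GB) in tape 13; 187 GB remain.
13 tapes × 400 GB = 5200 GB; used 2944 GB; unused 2256 GB.

2256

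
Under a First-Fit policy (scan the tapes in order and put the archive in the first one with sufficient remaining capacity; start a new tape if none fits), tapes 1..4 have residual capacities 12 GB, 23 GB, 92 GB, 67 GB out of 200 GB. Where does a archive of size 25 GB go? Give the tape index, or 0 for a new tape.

3

Tapes with room: tape 3 (92 GB), tape 4 (67 GB).
The first with room is tape 3.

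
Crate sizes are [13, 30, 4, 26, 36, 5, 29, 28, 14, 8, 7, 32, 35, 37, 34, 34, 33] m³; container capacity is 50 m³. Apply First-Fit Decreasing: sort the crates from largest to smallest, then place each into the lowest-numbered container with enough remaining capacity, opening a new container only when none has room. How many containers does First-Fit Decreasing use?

11

Sorted descending: 37, 36, 35, 34, 34, 33, 32, 30, 29, 28, 26, 14, 13, 8, 7, 5, 4.
container 1: place 37 m³, 13 m³ left
container 2: place 36 m³, 14 m³ left
container 3: place 35 m³, 15 m³ left
container 4: place 34 m³, 16 m³ left
container 5: place 34 m³, 16 m³ left
container 6: place 33 m³, 17 m³ left
container 7: place 32 m³, 18 m³ left
container 8: place 30 m³, 20 m³ left
container 9: place 29 m³, 21 m³ left
container 10: place 28 m³, 22 m³ left
container 11: place 26 m³, 24 m³ left
container 2: place 14 m³, 0 m³ left
container 1: place 13 m³, 0 m³ left
container 3: place 8 m³, 7 m³ left
container 3: place 7 m³, 0 m³ left
container 4: place 5 m³, 11 m³ left
container 4: place 4 m³, 7 m³ left
Final containers: [37,13] [36,14] [35,8,7] [34,5,4] [34] [33] [32] [30] [29] [28] [26].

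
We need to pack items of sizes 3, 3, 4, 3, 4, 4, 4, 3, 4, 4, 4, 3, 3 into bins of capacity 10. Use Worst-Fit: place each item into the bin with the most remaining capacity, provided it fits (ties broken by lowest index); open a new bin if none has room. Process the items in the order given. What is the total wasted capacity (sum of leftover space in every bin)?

bin 1: place 3, 7 left
bin 1: place 3, 4 left
bin 1: place 4, 0 left
bin 2: place 3, 7 left
bin 2: place 4, 3 left
bin 3: place 4, 6 left
bin 3: place 4, 2 left
bin 2: place 3, 0 left
bin 4: place 4, 6 left
bin 4: place 4, 2 left
bin 5: place 4, 6 left
bin 5: place 3, 3 left
bin 5: place 3, 0 left
5 bins × 10 = 50; used 46; unused 4.

4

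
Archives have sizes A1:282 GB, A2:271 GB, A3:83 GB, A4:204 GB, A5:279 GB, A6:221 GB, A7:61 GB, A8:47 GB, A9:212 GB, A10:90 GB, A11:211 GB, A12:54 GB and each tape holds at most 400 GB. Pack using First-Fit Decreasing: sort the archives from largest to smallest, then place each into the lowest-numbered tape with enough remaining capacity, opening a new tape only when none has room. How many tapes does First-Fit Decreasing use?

Sorted descending: 282, 279, 271, 221, 212, 211, 204, 90, 83, 61, 54, 47.
282 GB → tape 1 (remaining 118 GB)
279 GB → tape 2 (remaining 121 GB)
271 GB → tape 3 (remaining 129 GB)
221 GB → tape 4 (remaining 179 GB)
212 GB → tape 5 (remaining 188 GB)
211 GB → tape 6 (remaining 189 GB)
204 GB → tape 7 (remaining 196 GB)
90 GB → tape 1 (remaining 28 GB)
83 GB → tape 2 (remaining 38 GB)
61 GB → tape 3 (remaining 68 GB)
54 GB → tape 3 (remaining 14 GB)
47 GB → tape 4 (remaining 132 GB)
Final tapes: [282,90] [279,83] [271,61,54] [221,47] [212] [211] [204].

7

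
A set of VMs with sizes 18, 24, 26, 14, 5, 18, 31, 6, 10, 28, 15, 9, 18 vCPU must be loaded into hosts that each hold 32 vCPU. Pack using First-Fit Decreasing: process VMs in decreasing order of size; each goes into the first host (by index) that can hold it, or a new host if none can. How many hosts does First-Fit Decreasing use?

Sorted descending: 31, 28, 26, 24, 18, 18, 18, 15, 14, 10, 9, 6, 5.
host 1: place 31 vCPU, 1 vCPU left
host 2: place 28 vCPU, 4 vCPU left
host 3: place 26 vCPU, 6 vCPU left
host 4: place 24 vCPU, 8 vCPU left
host 5: place 18 vCPU, 14 vCPU left
host 6: place 18 vCPU, 14 vCPU left
host 7: place 18 vCPU, 14 vCPU left
host 8: place 15 vCPU, 17 vCPU left
host 5: place 14 vCPU, 0 vCPU left
host 6: place 10 vCPU, 4 vCPU left
host 7: place 9 vCPU, 5 vCPU left
host 3: place 6 vCPU, 0 vCPU left
host 4: place 5 vCPU, 3 vCPU left
Final hosts: [31] [28] [26,6] [24,5] [18,14] [18,10] [18,9] [15].

8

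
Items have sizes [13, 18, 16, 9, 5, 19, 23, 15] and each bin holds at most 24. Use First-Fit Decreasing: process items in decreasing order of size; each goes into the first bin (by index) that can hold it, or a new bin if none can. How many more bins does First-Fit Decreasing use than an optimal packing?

First-Fit Decreasing: [23] [19,5] [18] [16] [15,9] [13] → 6 bins.
6 items exceed 12 (half the capacity), and no two of those can share a bin, so at least 6 bins are needed.
So 6 is already optimal.

0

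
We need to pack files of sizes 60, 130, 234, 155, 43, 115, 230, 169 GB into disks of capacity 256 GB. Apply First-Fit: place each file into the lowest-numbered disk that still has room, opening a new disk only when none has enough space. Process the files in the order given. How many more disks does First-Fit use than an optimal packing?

First-Fit: [60,130,43] [234] [155] [115] [230] [169] → 6 disks.
Total size 1136 GB; any packing needs at least ⌈1136/256⌉ = 5 disks.
An optimal packing achieves that bound: [234] [230] [169,60] [155,43] [130,115] → 5 disks.
Excess: 6 − 5 = 1.

1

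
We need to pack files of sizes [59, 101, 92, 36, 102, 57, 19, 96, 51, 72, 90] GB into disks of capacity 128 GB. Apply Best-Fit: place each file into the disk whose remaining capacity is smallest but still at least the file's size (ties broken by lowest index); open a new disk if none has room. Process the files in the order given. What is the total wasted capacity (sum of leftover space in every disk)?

59 GB → disk 1 (remaining 69 GB)
101 GB → disk 2 (remaining 27 GB)
92 GB → disk 3 (remaining 36 GB)
36 GB → disk 3 (remaining 0 GB)
102 GB → disk 4 (remaining 26 GB)
57 GB → disk 1 (remaining 12 GB)
19 GB → disk 4 (remaining 7 GB)
96 GB → disk 5 (remaining 32 GB)
51 GB → disk 6 (remaining 77 GB)
72 GB → disk 6 (remaining 5 GB)
90 GB → disk 7 (remaining 38 GB)
7 disks × 128 GB = 896 GB; used 775 GB; unused 121 GB.

121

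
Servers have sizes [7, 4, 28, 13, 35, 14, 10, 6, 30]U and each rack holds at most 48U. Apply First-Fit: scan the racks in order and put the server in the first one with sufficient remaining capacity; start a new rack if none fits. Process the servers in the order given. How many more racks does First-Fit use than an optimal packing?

0

First-Fit: [7,4,28,6] [13,35] [14,10] [30] → 4 racks.
Total size 147U; any packing needs at least ⌈147/48⌉ = 4 racks.
So 4 is already optimal.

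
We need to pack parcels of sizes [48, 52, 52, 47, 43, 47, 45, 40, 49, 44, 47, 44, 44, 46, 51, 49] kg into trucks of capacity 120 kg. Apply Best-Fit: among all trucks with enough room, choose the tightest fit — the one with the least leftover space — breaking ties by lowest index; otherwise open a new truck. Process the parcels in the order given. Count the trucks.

8

truck 1: place 48 kg, 72 kg left
truck 1: place 52 kg, 20 kg left
truck 2: place 52 kg, 68 kg left
truck 2: place 47 kg, 21 kg left
truck 3: place 43 kg, 77 kg left
truck 3: place 47 kg, 30 kg left
truck 4: place 45 kg, 75 kg left
truck 4: place 40 kg, 35 kg left
truck 5: place 49 kg, 71 kg left
truck 5: place 44 kg, 27 kg left
truck 6: place 47 kg, 73 kg left
truck 6: place 44 kg, 29 kg left
truck 7: place 44 kg, 76 kg left
truck 7: place 46 kg, 30 kg left
truck 8: place 51 kg, 69 kg left
truck 8: place 49 kg, 20 kg left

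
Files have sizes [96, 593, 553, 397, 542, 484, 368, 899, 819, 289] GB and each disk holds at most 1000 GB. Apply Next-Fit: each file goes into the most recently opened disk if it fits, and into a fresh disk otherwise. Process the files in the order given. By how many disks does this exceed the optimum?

1

Next-Fit: [96,593] [553,397] [542] [484,368] [899] [819] [289] → 7 disks.
Total size 5040 GB; any packing needs at least ⌈5040/1000⌉ = 6 disks.
An optimal packing achieves that bound: [899,96] [819] [593,397] [553,368] [542,289] [484] → 6 disks.
Excess: 7 − 6 = 1.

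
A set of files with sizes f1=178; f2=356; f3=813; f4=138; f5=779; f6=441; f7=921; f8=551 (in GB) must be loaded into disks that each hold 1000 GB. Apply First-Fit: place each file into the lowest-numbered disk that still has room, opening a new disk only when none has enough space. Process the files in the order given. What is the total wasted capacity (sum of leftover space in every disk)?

f1 (178 GB) → disk 1 (remaining 822 GB)
f2 (356 GB) → disk 1 (remaining 466 GB)
f3 (813 GB) → disk 2 (remaining 187 GB)
f4 (138 GB) → disk 1 (remaining 328 GB)
f5 (779 GB) → disk 3 (remaining 221 GB)
f6 (441 GB) → disk 4 (remaining 559 GB)
f7 (921 GB) → disk 5 (remaining 79 GB)
f8 (551 GB) → disk 4 (remaining 8 GB)
5 disks × 1000 GB = 5000 GB; used 4177 GB; unused 823 GB.

823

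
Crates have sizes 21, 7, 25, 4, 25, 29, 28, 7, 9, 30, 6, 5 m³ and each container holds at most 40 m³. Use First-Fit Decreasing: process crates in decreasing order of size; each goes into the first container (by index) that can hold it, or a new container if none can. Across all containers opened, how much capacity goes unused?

44

Sorted descending: 30, 29, 28, 25, 25, 21, 9, 7, 7, 6, 5, 4.
Put 30 m³ in container 1; 10 m³ remain.
Put 29 m³ in container 2; 11 m³ remain.
Put 28 m³ in container 3; 12 m³ remain.
Put 25 m³ in container 4; 15 m³ remain.
Put 25 m³ in container 5; 15 m³ remain.
Put 21 m³ in container 6; 19 m³ remain.
Put 9 m³ in container 1; 1 m³ remain.
Put 7 m³ in container 2; 4 m³ remain.
Put 7 m³ in container 3; 5 m³ remain.
Put 6 m³ in container 4; 9 m³ remain.
Put 5 m³ in container 3; 0 m³ remain.
Put 4 m³ in container 2; 0 m³ remain.
6 containers × 40 m³ = 240 m³; used 196 m³; unused 44 m³.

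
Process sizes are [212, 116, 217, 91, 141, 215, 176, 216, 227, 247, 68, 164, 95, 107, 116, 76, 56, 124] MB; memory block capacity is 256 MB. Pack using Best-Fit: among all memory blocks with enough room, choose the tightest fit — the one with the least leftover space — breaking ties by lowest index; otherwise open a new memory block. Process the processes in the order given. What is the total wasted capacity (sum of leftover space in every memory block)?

memory block 1: place 212 MB, 44 MB left
memory block 2: place 116 MB, 140 MB left
memory block 3: place 217 MB, 39 MB left
memory block 2: place 91 MB, 49 MB left
memory block 4: place 141 MB, 115 MB left
memory block 5: place 215 MB, 41 MB left
memory block 6: place 176 MB, 80 MB left
memory block 7: place 216 MB, 40 MB left
memory block 8: place 227 MB, 29 MB left
memory block 9: place 247 MB, 9 MB left
memory block 6: place 68 MB, 12 MB left
memory block 10: place 164 MB, 92 MB left
memory block 4: place 95 MB, 20 MB left
memory block 11: place 107 MB, 149 MB left
memory block 11: place 116 MB, 33 MB left
memory block 10: place 76 MB, 16 MB left
memory block 12: place 56 MB, 200 MB left
memory block 12: place 124 MB, 76 MB left
12 memory blocks × 256 MB = 3072 MB; used 2664 MB; unused 408 MB.

408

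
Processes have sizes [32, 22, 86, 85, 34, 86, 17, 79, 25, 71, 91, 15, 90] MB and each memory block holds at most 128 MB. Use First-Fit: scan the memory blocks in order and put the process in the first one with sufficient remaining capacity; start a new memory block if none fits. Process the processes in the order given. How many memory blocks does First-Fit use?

memory block 1: place 32 MB, 96 MB left
memory block 1: place 22 MB, 74 MB left
memory block 2: place 86 MB, 42 MB left
memory block 3: place 85 MB, 43 MB left
memory block 1: place 34 MB, 40 MB left
memory block 4: place 86 MB, 42 MB left
memory block 1: place 17 MB, 23 MB left
memory block 5: place 79 MB, 49 MB left
memory block 2: place 25 MB, 17 MB left
memory block 6: place 71 MB, 57 MB left
memory block 7: place 91 MB, 37 MB left
memory block 1: place 15 MB, 8 MB left
memory block 8: place 90 MB, 38 MB left
Final memory blocks: [32,22,34,17,15] [86,25] [85] [86] [79] [71] [91] [90].

8 memory blocks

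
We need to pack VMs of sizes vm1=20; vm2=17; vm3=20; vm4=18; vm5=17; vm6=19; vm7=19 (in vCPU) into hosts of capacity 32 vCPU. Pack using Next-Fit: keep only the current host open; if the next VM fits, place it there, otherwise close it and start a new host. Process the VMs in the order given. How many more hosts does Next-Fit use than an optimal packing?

Next-Fit: [20] [17] [20] [18] [17] [19] [19] → 7 hosts.
7 VMs exceed 16 vCPU (half the capacity), and no two of those can share a host, so at least 7 hosts are needed.
So 7 is already optimal.

0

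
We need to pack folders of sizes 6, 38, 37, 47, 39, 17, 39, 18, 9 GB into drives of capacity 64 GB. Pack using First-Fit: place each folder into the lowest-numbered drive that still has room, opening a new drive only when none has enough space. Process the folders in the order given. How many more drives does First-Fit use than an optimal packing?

First-Fit: [6,38,17] [37,18,9] [47] [39] [39] → 5 drives.
5 folders exceed 32 GB (half the capacity), and no two of those can share a drive, so at least 5 drives are needed.
So 5 is already optimal.

0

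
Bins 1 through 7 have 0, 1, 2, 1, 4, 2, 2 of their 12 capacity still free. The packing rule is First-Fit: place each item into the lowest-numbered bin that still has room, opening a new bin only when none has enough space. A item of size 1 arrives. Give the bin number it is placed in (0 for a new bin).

2

Bins with room: bin 2 (1), bin 3 (2), bin 4 (1), bin 5 (4), bin 6 (2), bin 7 (2).
The first with room is bin 2.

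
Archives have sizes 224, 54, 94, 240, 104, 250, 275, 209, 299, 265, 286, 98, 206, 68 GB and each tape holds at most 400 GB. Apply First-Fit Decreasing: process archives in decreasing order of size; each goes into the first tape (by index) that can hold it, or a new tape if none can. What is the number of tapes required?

Sorted descending: 299, 286, 275, 265, 250, 240, 224, 209, 206, 104, 98, 94, 68, 54.
Put 299 GB in tape 1; 101 GB remain.
Put 286 GB in tape 2; 114 GB remain.
Put 275 GB in tape 3; 125 GB remain.
Put 265 GB in tape 4; 135 GB remain.
Put 250 GB in tape 5; 150 GB remain.
Put 240 GB in tape 6; 160 GB remain.
Put 224 GB in tape 7; 176 GB remain.
Put 209 GB in tape 8; 191 GB remain.
Put 206 GB in tape 9; 194 GB remain.
Put 104 GB in tape 2; 10 GB remain.
Put 98 GB in tape 1; 3 GB remain.
Put 94 GB in tape 3; 31 GB remain.
Put 68 GB in tape 4; 67 GB remain.
Put 54 GB in tape 4; 13 GB remain.
Final tapes: [299,98] [286,104] [275,94] [265,68,54] [250] [240] [224] [209] [206].

9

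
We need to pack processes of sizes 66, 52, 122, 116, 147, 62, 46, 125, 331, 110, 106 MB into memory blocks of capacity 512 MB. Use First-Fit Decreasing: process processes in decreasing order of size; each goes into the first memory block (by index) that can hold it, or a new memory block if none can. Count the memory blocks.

3 memory blocks

Sorted descending: 331, 147, 125, 122, 116, 110, 106, 66, 62, 52, 46.
331 MB → memory block 1 (remaining 181 MB)
147 MB → memory block 1 (remaining 34 MB)
125 MB → memory block 2 (remaining 387 MB)
122 MB → memory block 2 (remaining 265 MB)
116 MB → memory block 2 (remaining 149 MB)
110 MB → memory block 2 (remaining 39 MB)
106 MB → memory block 3 (remaining 406 MB)
66 MB → memory block 3 (remaining 340 MB)
62 MB → memory block 3 (remaining 278 MB)
52 MB → memory block 3 (remaining 226 MB)
46 MB → memory block 3 (remaining 180 MB)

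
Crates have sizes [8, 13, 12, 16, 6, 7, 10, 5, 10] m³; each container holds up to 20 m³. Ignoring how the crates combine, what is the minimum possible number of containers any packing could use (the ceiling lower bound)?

5 containers

Total size = 8 + 13 + 12 + 16 + 6 + 7 + 10 + 5 + 10 = 87 m³.
⌈87 / 20⌉ = 5.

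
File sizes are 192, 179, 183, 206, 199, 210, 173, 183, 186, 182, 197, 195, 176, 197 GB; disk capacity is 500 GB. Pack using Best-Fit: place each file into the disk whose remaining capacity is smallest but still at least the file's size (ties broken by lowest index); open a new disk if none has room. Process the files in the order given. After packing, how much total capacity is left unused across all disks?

842

192 GB → disk 1 (remaining 308 GB)
179 GB → disk 1 (remaining 129 GB)
183 GB → disk 2 (remaining 317 GB)
206 GB → disk 2 (remaining 111 GB)
199 GB → disk 3 (remaining 301 GB)
210 GB → disk 3 (remaining 91 GB)
173 GB → disk 4 (remaining 327 GB)
183 GB → disk 4 (remaining 144 GB)
186 GB → disk 5 (remaining 314 GB)
182 GB → disk 5 (remaining 132 GB)
197 GB → disk 6 (remaining 303 GB)
195 GB → disk 6 (remaining 108 GB)
176 GB → disk 7 (remaining 324 GB)
197 GB → disk 7 (remaining 127 GB)
7 disks × 500 GB = 3500 GB; used 2658 GB; unused 842 GB.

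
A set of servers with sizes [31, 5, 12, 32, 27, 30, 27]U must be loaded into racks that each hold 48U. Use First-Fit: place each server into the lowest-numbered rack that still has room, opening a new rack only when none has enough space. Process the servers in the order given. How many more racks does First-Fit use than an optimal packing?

0

First-Fit: [31,5,12] [32] [27] [30] [27] → 5 racks.
5 servers exceed 24U (half the capacity), and no two of those can share a rack, so at least 5 racks are needed.
So 5 is already optimal.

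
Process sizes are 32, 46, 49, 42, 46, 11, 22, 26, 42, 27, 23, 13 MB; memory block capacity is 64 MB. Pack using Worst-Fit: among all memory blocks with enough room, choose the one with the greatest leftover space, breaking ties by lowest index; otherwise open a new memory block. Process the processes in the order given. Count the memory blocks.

8 memory blocks

32 MB → memory block 1 (remaining 32 MB)
46 MB → memory block 2 (remaining 18 MB)
49 MB → memory block 3 (remaining 15 MB)
42 MB → memory block 4 (remaining 22 MB)
46 MB → memory block 5 (remaining 18 MB)
11 MB → memory block 1 (remaining 21 MB)
22 MB → memory block 4 (remaining 0 MB)
26 MB → memory block 6 (remaining 38 MB)
42 MB → memory block 7 (remaining 22 MB)
27 MB → memory block 6 (remaining 11 MB)
23 MB → memory block 8 (remaining 41 MB)
13 MB → memory block 8 (remaining 28 MB)
Final memory blocks: [32,11] [46] [49] [42,22] [46] [26,27] [42] [23,13].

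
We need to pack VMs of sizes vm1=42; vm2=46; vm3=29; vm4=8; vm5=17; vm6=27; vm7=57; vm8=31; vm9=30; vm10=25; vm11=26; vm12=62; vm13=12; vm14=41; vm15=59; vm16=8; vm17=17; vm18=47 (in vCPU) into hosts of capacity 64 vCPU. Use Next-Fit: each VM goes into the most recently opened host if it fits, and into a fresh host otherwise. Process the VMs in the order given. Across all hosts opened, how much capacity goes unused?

Put vm1 (42 vCPU) in host 1; 22 vCPU remain.
Put vm2 (46 vCPU) in host 2; 18 vCPU remain.
Put vm3 (29 vCPU) in host 3; 35 vCPU remain.
Put vm4 (8 vCPU) in host 3; 27 vCPU remain.
Put vm5 (17 vCPU) in host 3; 10 vCPU remain.
Put vm6 (27 vCPU) in host 4; 37 vCPU remain.
Put vm7 (57 vCPU) in host 5; 7 vCPU remain.
Put vm8 (31 vCPU) in host 6; 33 vCPU remain.
Put vm9 (30 vCPU) in host 6; 3 vCPU remain.
Put vm10 (25 vCPU) in host 7; 39 vCPU remain.
Put vm11 (26 vCPU) in host 7; 13 vCPU remain.
Put vm12 (62 vCPU) in host 8; 2 vCPU remain.
Put vm13 (12 vCPU) in host 9; 52 vCPU remain.
Put vm14 (41 vCPU) in host 9; 11 vCPU remain.
Put vm15 (59 vCPU) in host 10; 5 vCPU remain.
Put vm16 (8 vCPU) in host 11; 56 vCPU remain.
Put vm17 (17 vCPU) in host 11; 39 vCPU remain.
Put vm18 (47 vCPU) in host 12; 17 vCPU remain.
12 hosts × 64 vCPU = 768 vCPU; used 584 vCPU; unused 184 vCPU.

184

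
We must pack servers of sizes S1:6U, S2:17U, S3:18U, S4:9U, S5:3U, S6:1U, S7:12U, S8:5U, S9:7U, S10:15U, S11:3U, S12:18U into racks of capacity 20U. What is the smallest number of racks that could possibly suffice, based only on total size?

Total size = 6 + 17 + 18 + 9 + 3 + 1 + 12 + 5 + 7 + 15 + 3 + 18 = 114U.
⌈114 / 20⌉ = 6.

6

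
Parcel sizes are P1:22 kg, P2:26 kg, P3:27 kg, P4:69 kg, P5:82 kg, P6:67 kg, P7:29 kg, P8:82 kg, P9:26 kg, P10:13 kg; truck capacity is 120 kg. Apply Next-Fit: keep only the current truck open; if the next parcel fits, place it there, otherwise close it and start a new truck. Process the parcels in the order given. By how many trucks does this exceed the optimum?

2

Next-Fit: [22,26,27] [69] [82] [67,29] [82,26] [13] → 6 trucks.
Total size 443 kg; any packing needs at least ⌈443/120⌉ = 4 trucks.
An optimal packing achieves that bound: [82,29] [82,27] [69,26,22] [67,26,13] → 4 trucks.
Excess: 6 − 4 = 2.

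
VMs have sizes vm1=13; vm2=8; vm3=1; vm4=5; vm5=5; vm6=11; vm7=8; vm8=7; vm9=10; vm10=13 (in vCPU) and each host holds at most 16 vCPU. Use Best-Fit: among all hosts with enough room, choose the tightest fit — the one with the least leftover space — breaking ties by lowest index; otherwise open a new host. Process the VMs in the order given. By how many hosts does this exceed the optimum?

0

Best-Fit: [13,1] [8,5] [5,11] [8,7] [10] [13] → 6 hosts.
Total size 81 vCPU; any packing needs at least ⌈81/16⌉ = 6 hosts.
So 6 is already optimal.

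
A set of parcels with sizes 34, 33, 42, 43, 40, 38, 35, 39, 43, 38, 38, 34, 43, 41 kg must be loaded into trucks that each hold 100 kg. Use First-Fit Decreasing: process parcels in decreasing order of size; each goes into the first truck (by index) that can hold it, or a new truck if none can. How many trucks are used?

7

Sorted descending: 43, 43, 43, 42, 41, 40, 39, 38, 38, 38, 35, 34, 34, 33.
truck 1: place 43 kg, 57 kg left
truck 1: place 43 kg, 14 kg left
truck 2: place 43 kg, 57 kg left
truck 2: place 42 kg, 15 kg left
truck 3: place 41 kg, 59 kg left
truck 3: place 40 kg, 19 kg left
truck 4: place 39 kg, 61 kg left
truck 4: place 38 kg, 23 kg left
truck 5: place 38 kg, 62 kg left
truck 5: place 38 kg, 24 kg left
truck 6: place 35 kg, 65 kg left
truck 6: place 34 kg, 31 kg left
truck 7: place 34 kg, 66 kg left
truck 7: place 33 kg, 33 kg left
Final trucks: [43,43] [43,42] [41,40] [39,38] [38,38] [35,34] [34,33].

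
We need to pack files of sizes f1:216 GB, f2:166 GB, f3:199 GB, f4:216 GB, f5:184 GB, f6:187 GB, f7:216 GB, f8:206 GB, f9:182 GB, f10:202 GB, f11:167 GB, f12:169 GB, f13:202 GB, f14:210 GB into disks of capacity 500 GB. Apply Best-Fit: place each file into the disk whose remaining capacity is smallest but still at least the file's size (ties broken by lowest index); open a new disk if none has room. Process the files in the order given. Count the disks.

7

Put f1 (216 GB) in disk 1; 284 GB remain.
Put f2 (166 GB) in disk 1; 118 GB remain.
Put f3 (199 GB) in disk 2; 301 GB remain.
Put f4 (216 GB) in disk 2; 85 GB remain.
Put f5 (184 GB) in disk 3; 316 GB remain.
Put f6 (187 GB) in disk 3; 129 GB remain.
Put f7 (216 GB) in disk 4; 284 GB remain.
Put f8 (206 GB) in disk 4; 78 GB remain.
Put f9 (182 GB) in disk 5; 318 GB remain.
Put f10 (202 GB) in disk 5; 116 GB remain.
Put f11 (167 GB) in disk 6; 333 GB remain.
Put f12 (169 GB) in disk 6; 164 GB remain.
Put f13 (202 GB) in disk 7; 298 GB remain.
Put f14 (210 GB) in disk 7; 88 GB remain.
Final disks: [216,166] [199,216] [184,187] [216,206] [182,202] [167,169] [202,210].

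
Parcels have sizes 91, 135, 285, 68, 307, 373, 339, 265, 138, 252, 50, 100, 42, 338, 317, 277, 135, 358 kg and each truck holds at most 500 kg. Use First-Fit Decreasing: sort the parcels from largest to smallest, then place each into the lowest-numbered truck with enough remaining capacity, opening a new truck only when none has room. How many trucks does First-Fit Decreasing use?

10

Sorted descending: 373, 358, 339, 338, 317, 307, 285, 277, 265, 252, 138, 135, 135, 100, 91, 68, 50, 42.
Put 373 kg in truck 1; 127 kg remain.
Put 358 kg in truck 2; 142 kg remain.
Put 339 kg in truck 3; 161 kg remain.
Put 338 kg in truck 4; 162 kg remain.
Put 317 kg in truck 5; 183 kg remain.
Put 307 kg in truck 6; 193 kg remain.
Put 285 kg in truck 7; 215 kg remain.
Put 277 kg in truck 8; 223 kg remain.
Put 265 kg in truck 9; 235 kg remain.
Put 252 kg in truck 10; 248 kg remain.
Put 138 kg in truck 2; 4 kg remain.
Put 135 kg in truck 3; 26 kg remain.
Put 135 kg in truck 4; 27 kg remain.
Put 100 kg in truck 1; 27 kg remain.
Put 91 kg in truck 5; 92 kg remain.
Put 68 kg in truck 5; 24 kg remain.
Put 50 kg in truck 6; 143 kg remain.
Put 42 kg in truck 6; 101 kg remain.
Final trucks: [373,100] [358,138] [339,135] [338,135] [317,91,68] [307,50,42] [285] [277] [265] [252].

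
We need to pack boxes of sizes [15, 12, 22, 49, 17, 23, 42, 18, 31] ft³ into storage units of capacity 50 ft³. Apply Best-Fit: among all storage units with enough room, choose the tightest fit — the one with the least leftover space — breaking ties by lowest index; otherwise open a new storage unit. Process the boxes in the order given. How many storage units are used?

15 ft³ → storage unit 1 (remaining 35 ft³)
12 ft³ → storage unit 1 (remaining 23 ft³)
22 ft³ → storage unit 1 (remaining 1 ft³)
49 ft³ → storage unit 2 (remaining 1 ft³)
17 ft³ → storage unit 3 (remaining 33 ft³)
23 ft³ → storage unit 3 (remaining 10 ft³)
42 ft³ → storage unit 4 (remaining 8 ft³)
18 ft³ → storage unit 5 (remaining 32 ft³)
31 ft³ → storage unit 5 (remaining 1 ft³)

5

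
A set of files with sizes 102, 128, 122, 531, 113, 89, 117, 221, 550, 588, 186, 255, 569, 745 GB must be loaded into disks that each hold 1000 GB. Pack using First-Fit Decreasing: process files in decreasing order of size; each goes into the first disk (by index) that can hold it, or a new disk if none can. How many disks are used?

Sorted descending: 745, 588, 569, 550, 531, 255, 221, 186, 128, 122, 117, 113, 102, 89.
Put 745 GB in disk 1; 255 GB remain.
Put 588 GB in disk 2; 412 GB remain.
Put 569 GB in disk 3; 431 GB remain.
Put 550 GB in disk 4; 450 GB remain.
Put 531 GB in disk 5; 469 GB remain.
Put 255 GB in disk 1; 0 GB remain.
Put 221 GB in disk 2; 191 GB remain.
Put 186 GB in disk 2; 5 GB remain.
Put 128 GB in disk 3; 303 GB remain.
Put 122 GB in disk 3; 181 GB remain.
Put 117 GB in disk 3; 64 GB remain.
Put 113 GB in disk 4; 337 GB remain.
Put 102 GB in disk 4; 235 GB remain.
Put 89 GB in disk 4; 146 GB remain.

5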